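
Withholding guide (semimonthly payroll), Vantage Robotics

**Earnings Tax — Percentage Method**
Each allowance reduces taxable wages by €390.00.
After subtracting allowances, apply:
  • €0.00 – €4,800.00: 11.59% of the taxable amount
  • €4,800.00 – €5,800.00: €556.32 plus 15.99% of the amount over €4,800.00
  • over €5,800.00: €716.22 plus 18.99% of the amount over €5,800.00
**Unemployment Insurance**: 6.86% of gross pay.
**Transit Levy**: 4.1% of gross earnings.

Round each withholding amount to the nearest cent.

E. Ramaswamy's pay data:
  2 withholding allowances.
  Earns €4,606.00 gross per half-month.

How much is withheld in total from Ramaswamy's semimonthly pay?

Earnings Tax: taxable = €4,606.00 − 2×€390.00 = €3,826.00
  11.59% × €3,826.00 = €443.43
Unemployment Insurance: 6.86% × €4,606.00 = €315.97
Transit Levy: 4.1% × €4,606.00 = €188.85
Total: €443.43 + €315.97 + €188.85 = €948.25

€948.25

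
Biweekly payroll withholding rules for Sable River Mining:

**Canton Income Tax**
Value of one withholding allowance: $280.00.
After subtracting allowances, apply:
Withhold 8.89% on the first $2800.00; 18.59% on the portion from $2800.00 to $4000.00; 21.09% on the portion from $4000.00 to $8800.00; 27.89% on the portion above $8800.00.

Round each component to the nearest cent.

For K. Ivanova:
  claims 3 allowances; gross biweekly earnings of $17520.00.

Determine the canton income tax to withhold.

$3682.05

Canton Income Tax: taxable = $17520.00 − 3×$280.00 = $16680.00
  $1484.32 + 27.89% × ($16680.00 − $8800.00) = $1484.32 + 27.89% × $7880.00 = $3682.05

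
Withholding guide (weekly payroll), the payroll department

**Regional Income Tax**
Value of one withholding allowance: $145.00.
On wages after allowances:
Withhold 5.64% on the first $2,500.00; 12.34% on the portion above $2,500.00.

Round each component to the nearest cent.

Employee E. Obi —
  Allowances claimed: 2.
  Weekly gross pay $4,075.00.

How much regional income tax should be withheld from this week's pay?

Regional Income Tax: taxable = $4,075.00 − 2×$145.00 = $3,785.00
  $141.00 + 12.34% × ($3,785.00 − $2,500.00) = $141.00 + 12.34% × $1,285.00 = $299.57

$299.57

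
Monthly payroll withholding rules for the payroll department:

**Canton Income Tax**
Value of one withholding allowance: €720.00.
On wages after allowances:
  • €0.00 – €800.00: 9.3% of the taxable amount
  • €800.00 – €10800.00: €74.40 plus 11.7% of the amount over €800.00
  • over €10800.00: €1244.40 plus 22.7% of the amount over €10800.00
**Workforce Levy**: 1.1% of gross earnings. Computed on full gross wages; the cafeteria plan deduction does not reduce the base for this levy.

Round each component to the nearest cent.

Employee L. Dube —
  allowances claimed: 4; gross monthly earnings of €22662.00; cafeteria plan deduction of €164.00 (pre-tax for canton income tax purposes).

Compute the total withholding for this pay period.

€3495.37

Canton Income Tax: taxable = €22662.00 − €164.00 − 4×€720.00 = €19618.00
  €1244.40 + 22.7% × (€19618.00 − €10800.00) = €1244.40 + 22.7% × €8818.00 = €3246.09
Workforce Levy: 1.1% × €22662.00 = €249.28
Total: €3246.09 + €249.28 = €3495.37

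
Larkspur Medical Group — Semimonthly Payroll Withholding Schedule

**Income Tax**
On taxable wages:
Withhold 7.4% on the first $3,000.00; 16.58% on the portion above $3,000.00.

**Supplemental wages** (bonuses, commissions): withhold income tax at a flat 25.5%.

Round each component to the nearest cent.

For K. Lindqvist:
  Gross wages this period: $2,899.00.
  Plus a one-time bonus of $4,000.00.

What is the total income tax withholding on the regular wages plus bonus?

$1,234.53

Income Tax: taxable = $2,899.00
  7.4% × $2,899.00 = $214.53
Supplemental (25.5% flat on bonus): 25.5% × $4,000.00 = $1,020.00
Total income tax: $214.53 + $1,020.00 = $1,234.53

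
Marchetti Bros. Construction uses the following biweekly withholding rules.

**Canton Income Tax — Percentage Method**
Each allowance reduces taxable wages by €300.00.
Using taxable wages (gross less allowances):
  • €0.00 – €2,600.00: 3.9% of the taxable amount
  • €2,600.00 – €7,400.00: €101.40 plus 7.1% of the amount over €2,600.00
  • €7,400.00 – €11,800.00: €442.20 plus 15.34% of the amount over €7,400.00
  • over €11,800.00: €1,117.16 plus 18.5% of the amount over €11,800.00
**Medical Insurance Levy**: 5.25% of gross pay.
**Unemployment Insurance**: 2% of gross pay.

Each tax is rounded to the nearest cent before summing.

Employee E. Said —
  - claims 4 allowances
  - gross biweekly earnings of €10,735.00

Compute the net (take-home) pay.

Canton Income Tax: taxable = €10,735.00 − 4×€300.00 = €9,535.00
  €442.20 + 15.34% × (€9,535.00 − €7,400.00) = €442.20 + 15.34% × €2,135.00 = €769.71
Medical Insurance Levy: 5.25% × €10,735.00 = €563.59
Unemployment Insurance: 2% × €10,735.00 = €214.70
Total withheld: €769.71 + €563.59 + €214.70 = €1,548.00
Net pay: €10,735.00 − €1,548.00 = €9,187.00

€9,187.00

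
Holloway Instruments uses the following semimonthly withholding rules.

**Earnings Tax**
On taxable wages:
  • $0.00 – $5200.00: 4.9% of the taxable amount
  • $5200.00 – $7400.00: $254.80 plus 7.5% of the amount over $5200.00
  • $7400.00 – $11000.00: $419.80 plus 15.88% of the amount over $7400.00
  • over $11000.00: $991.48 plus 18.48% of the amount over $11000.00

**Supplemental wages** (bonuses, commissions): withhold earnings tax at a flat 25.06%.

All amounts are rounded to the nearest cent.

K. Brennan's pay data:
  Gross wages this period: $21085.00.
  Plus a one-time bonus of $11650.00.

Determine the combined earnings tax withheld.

$5774.68

Earnings Tax: taxable = $21085.00
  $991.48 + 18.48% × ($21085.00 − $11000.00) = $991.48 + 18.48% × $10085.00 = $2855.19
Supplemental (25.06% flat on bonus): 25.06% × $11650.00 = $2919.49
Total earnings tax: $2855.19 + $2919.49 = $5774.68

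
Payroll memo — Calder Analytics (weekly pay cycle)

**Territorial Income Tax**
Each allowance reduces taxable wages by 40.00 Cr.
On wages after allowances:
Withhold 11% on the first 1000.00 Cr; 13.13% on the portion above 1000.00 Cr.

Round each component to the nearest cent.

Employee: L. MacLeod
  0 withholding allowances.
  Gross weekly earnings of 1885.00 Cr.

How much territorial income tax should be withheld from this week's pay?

Territorial Income Tax: taxable = 1885.00 Cr
  110.00 Cr + 13.13% × (1885.00 Cr − 1000.00 Cr) = 110.00 Cr + 13.13% × 885.00 Cr = 226.20 Cr

226.20 Cr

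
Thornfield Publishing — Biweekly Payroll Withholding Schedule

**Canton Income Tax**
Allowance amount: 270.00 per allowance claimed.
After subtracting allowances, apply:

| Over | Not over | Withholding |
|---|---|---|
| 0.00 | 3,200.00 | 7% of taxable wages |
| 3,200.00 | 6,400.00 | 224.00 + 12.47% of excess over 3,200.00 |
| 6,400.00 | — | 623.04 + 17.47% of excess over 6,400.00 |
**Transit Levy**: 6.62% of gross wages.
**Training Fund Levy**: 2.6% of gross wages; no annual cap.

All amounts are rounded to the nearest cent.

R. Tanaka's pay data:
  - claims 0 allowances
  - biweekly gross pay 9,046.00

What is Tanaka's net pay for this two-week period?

7,126.65

Canton Income Tax: taxable = 9,046.00
  623.04 + 17.47% × (9,046.00 − 6,400.00) = 623.04 + 17.47% × 2,646.00 = 1,085.30
Transit Levy: 6.62% × 9,046.00 = 598.85
Training Fund Levy: 2.6% × 9,046.00 = 235.20
Total withheld: 1,085.30 + 598.85 + 235.20 = 1,919.35
Net pay: 9,046.00 − 1,919.35 = 7,126.65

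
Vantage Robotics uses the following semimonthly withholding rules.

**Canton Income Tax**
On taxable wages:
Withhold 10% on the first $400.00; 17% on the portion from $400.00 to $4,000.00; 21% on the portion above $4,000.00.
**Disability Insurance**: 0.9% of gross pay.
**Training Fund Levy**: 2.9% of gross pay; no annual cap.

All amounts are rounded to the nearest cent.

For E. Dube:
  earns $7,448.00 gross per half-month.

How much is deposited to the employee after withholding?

$5,788.90

Canton Income Tax: taxable = $7,448.00
  $652.00 + 21% × ($7,448.00 − $4,000.00) = $652.00 + 21% × $3,448.00 = $1,376.08
Disability Insurance: 0.9% × $7,448.00 = $67.03
Training Fund Levy: 2.9% × $7,448.00 = $215.99
Total withheld: $1,376.08 + $67.03 + $215.99 = $1,659.10
Net pay: $7,448.00 − $1,659.10 = $5,788.90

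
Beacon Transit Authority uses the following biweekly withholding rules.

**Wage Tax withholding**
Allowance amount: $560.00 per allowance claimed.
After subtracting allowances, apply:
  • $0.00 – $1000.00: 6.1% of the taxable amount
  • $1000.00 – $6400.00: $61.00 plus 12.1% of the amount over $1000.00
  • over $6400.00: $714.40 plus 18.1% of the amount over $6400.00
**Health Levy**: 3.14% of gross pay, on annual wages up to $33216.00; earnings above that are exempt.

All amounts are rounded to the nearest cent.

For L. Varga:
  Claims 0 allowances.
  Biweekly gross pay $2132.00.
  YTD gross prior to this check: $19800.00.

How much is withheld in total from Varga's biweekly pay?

$264.91

Wage Tax: taxable = $2132.00
  $61.00 + 12.1% × ($2132.00 − $1000.00) = $61.00 + 12.1% × $1132.00 = $197.97
Health Levy: 3.14% × $2132.00 = $66.94
Total: $197.97 + $66.94 = $264.91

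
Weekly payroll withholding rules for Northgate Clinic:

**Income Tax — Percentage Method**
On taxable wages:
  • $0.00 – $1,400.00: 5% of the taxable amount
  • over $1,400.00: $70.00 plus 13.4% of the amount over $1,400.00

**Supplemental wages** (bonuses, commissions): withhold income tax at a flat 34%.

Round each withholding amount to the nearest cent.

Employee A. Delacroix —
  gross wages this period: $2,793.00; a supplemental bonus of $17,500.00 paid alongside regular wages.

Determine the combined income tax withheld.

Income Tax: taxable = $2,793.00
  $70.00 + 13.4% × ($2,793.00 − $1,400.00) = $70.00 + 13.4% × $1,393.00 = $256.66
Supplemental (34% flat on bonus): 34% × $17,500.00 = $5,950.00
Total income tax: $256.66 + $5,950.00 = $6,206.66

$6,206.66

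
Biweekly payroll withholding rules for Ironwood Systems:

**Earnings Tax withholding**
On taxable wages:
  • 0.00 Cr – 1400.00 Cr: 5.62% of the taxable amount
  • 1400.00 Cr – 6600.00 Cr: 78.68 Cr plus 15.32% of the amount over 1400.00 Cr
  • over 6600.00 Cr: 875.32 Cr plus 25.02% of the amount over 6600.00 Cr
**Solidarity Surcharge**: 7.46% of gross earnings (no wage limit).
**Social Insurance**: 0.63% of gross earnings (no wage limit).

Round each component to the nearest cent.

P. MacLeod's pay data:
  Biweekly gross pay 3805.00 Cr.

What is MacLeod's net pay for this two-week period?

Earnings Tax: taxable = 3805.00 Cr
  78.68 Cr + 15.32% × (3805.00 Cr − 1400.00 Cr) = 78.68 Cr + 15.32% × 2405.00 Cr = 447.13 Cr
Solidarity Surcharge: 7.46% × 3805.00 Cr = 283.85 Cr
Social Insurance: 0.63% × 3805.00 Cr = 23.97 Cr
Total withheld: 447.13 Cr + 283.85 Cr + 23.97 Cr = 754.95 Cr
Net pay: 3805.00 Cr − 754.95 Cr = 3050.05 Cr

3050.05 Cr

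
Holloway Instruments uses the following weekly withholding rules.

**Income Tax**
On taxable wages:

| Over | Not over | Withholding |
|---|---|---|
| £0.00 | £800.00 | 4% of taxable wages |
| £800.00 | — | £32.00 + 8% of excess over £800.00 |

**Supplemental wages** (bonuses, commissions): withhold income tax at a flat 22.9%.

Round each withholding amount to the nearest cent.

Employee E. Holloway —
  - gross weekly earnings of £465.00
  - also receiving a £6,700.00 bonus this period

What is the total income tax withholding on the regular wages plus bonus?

Income Tax: taxable = £465.00
  4% × £465.00 = £18.60
Supplemental (22.9% flat on bonus): 22.9% × £6,700.00 = £1,534.30
Total income tax: £18.60 + £1,534.30 = £1,552.90

£1,552.90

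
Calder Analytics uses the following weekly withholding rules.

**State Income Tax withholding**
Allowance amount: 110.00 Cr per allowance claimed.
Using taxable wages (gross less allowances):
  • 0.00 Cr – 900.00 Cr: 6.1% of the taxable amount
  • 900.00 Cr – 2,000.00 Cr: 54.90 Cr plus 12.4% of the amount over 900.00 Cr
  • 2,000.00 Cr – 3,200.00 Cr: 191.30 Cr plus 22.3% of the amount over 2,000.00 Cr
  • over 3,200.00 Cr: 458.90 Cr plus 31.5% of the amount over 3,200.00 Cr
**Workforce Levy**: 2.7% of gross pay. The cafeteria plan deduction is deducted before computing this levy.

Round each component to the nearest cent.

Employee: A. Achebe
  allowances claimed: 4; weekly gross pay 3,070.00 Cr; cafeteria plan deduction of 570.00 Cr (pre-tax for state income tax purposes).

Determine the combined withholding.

State Income Tax: taxable = 3,070.00 Cr − 570.00 Cr − 4×110.00 Cr = 2,060.00 Cr
  191.30 Cr + 22.3% × (2,060.00 Cr − 2,000.00 Cr) = 191.30 Cr + 22.3% × 60.00 Cr = 204.68 Cr
Workforce Levy: 2.7% × 2,500.00 Cr = 67.50 Cr
Total: 204.68 Cr + 67.50 Cr = 272.18 Cr

272.18 Cr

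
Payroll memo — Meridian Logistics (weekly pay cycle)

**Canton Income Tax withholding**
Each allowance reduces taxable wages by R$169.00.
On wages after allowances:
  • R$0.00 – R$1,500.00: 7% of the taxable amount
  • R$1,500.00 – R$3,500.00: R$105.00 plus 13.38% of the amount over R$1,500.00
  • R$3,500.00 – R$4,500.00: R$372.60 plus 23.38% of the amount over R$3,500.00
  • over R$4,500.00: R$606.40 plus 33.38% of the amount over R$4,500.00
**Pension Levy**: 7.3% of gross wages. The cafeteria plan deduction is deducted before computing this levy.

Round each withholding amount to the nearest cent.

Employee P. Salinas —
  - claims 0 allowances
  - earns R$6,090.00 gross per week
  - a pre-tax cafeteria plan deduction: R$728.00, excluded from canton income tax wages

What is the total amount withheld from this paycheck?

Canton Income Tax: taxable = R$6,090.00 − R$728.00 = R$5,362.00
  R$606.40 + 33.38% × (R$5,362.00 − R$4,500.00) = R$606.40 + 33.38% × R$862.00 = R$894.14
Pension Levy: 7.3% × R$5,362.00 = R$391.43
Total: R$894.14 + R$391.43 = R$1,285.57

R$1,285.57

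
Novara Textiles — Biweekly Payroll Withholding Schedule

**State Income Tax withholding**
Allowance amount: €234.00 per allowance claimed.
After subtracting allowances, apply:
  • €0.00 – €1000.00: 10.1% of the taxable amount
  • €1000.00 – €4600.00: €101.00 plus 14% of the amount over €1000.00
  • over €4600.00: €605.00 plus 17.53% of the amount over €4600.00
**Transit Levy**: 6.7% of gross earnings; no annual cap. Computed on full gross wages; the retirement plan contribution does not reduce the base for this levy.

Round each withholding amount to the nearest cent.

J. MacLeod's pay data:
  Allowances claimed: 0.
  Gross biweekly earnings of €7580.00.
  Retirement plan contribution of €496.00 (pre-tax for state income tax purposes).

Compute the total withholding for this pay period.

€1548.31

State Income Tax: taxable = €7580.00 − €496.00 = €7084.00
  €605.00 + 17.53% × (€7084.00 − €4600.00) = €605.00 + 17.53% × €2484.00 = €1040.45
Transit Levy: 6.7% × €7580.00 = €507.86
Total: €1040.45 + €507.86 = €1548.31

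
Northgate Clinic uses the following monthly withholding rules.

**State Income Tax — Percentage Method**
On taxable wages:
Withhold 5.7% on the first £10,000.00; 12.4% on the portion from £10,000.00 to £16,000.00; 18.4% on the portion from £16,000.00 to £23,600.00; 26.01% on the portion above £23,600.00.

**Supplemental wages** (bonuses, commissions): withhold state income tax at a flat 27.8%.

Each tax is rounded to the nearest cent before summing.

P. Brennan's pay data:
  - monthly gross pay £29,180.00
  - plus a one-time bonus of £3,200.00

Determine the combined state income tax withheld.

State Income Tax: taxable = £29,180.00
  £2,712.40 + 26.01% × (£29,180.00 − £23,600.00) = £2,712.40 + 26.01% × £5,580.00 = £4,163.76
Supplemental (27.8% flat on bonus): 27.8% × £3,200.00 = £889.60
Total state income tax: £4,163.76 + £889.60 = £5,053.36

£5,053.36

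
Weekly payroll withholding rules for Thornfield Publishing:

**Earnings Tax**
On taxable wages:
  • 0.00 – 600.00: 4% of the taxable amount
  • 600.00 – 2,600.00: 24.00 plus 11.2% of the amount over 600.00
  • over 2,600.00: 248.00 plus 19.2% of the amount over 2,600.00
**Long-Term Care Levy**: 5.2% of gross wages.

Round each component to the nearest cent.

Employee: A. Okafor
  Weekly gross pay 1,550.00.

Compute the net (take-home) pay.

Earnings Tax: taxable = 1,550.00
  24.00 + 11.2% × (1,550.00 − 600.00) = 24.00 + 11.2% × 950.00 = 130.40
Long-Term Care Levy: 5.2% × 1,550.00 = 80.60
Total withheld: 130.40 + 80.60 = 211.00
Net pay: 1,550.00 − 211.00 = 1,339.00

1,339.00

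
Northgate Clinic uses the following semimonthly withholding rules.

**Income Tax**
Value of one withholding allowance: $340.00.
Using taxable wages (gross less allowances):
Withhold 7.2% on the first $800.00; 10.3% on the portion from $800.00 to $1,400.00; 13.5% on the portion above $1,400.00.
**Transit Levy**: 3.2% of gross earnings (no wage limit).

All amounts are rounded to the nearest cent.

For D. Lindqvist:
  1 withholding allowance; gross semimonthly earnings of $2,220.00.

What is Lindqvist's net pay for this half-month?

$1,964.76

Income Tax: taxable = $2,220.00 − 1×$340.00 = $1,880.00
  $119.40 + 13.5% × ($1,880.00 − $1,400.00) = $119.40 + 13.5% × $480.00 = $184.20
Transit Levy: 3.2% × $2,220.00 = $71.04
Total withheld: $184.20 + $71.04 = $255.24
Net pay: $2,220.00 − $255.24 = $1,964.76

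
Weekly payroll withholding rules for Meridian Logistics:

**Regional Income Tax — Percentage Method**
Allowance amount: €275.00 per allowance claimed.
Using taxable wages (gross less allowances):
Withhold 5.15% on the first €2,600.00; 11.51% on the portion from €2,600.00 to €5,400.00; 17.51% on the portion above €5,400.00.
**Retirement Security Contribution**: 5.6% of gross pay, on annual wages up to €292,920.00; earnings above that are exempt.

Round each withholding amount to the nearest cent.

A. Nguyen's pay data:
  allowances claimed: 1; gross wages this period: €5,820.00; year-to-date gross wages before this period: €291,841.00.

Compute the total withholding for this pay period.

Regional Income Tax: taxable = €5,820.00 − 1×€275.00 = €5,545.00
  €456.18 + 17.51% × (€5,545.00 − €5,400.00) = €456.18 + 17.51% × €145.00 = €481.57
Retirement Security Contribution: cap €292,920.00 − YTD €291,841.00 = €1,079.00 subject; 5.6% × €1,079.00 = €60.42
Total: €481.57 + €60.42 = €541.99

€541.99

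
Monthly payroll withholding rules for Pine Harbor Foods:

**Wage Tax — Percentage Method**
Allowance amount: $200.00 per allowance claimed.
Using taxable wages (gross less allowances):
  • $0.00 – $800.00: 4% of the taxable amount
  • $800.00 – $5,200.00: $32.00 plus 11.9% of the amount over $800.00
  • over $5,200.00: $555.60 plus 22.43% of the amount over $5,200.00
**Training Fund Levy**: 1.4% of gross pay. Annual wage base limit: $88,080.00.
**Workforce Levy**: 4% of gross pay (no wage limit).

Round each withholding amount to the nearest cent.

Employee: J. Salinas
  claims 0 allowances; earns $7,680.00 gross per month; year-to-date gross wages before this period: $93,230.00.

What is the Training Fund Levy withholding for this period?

$0.00

Training Fund Levy: YTD $93,230.00 ≥ cap $88,080.00 → $0.00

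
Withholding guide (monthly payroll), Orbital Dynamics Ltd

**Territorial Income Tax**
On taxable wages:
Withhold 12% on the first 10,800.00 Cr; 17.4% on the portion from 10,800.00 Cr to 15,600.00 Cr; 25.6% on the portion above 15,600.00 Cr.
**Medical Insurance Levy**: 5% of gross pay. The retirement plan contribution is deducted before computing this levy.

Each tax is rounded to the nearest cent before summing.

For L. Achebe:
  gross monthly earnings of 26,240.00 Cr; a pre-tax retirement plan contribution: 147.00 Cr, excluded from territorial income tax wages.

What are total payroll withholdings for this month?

Territorial Income Tax: taxable = 26,240.00 Cr − 147.00 Cr = 26,093.00 Cr
  2,131.20 Cr + 25.6% × (26,093.00 Cr − 15,600.00 Cr) = 2,131.20 Cr + 25.6% × 10,493.00 Cr = 4,817.41 Cr
Medical Insurance Levy: 5% × 26,093.00 Cr = 1,304.65 Cr
Total: 4,817.41 Cr + 1,304.65 Cr = 6,122.06 Cr

6,122.06 Cr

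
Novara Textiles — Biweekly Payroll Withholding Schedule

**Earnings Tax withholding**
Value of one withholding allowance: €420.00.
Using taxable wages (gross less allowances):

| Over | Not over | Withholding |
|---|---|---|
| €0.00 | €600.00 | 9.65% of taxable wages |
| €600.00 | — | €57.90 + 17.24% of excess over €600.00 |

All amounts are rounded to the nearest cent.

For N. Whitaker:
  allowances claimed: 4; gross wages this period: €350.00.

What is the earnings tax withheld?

Earnings Tax: taxable = €350.00 − 4×€420.00 = €-1330.00
  Taxable ≤ 0 → €0.00

€0.00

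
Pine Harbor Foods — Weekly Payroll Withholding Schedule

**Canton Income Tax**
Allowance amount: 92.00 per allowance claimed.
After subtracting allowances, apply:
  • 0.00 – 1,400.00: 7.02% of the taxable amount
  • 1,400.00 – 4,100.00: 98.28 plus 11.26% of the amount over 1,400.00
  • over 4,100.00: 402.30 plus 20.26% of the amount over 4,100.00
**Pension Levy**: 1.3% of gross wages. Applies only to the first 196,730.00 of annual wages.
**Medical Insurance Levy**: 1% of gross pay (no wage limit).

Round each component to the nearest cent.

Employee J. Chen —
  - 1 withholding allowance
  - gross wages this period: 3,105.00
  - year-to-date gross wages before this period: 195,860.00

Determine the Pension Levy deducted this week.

11.31

Pension Levy: cap 196,730.00 − YTD 195,860.00 = 870.00 subject; 1.3% × 870.00 = 11.31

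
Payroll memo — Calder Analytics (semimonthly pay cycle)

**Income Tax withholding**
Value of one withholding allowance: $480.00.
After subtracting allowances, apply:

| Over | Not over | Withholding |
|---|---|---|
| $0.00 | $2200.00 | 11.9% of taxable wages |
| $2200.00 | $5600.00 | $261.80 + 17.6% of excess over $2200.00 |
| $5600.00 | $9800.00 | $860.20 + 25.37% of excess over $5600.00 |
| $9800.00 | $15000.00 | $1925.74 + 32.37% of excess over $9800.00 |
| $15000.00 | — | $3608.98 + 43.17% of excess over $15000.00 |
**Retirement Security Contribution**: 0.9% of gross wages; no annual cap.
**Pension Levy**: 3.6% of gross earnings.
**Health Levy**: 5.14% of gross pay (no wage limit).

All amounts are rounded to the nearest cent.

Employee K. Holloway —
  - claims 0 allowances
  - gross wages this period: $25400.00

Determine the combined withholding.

$10547.22

Income Tax: taxable = $25400.00
  $3608.98 + 43.17% × ($25400.00 − $15000.00) = $3608.98 + 43.17% × $10400.00 = $8098.66
Retirement Security Contribution: 0.9% × $25400.00 = $228.60
Pension Levy: 3.6% × $25400.00 = $914.40
Health Levy: 5.14% × $25400.00 = $1305.56
Total: $8098.66 + $228.60 + $914.40 + $1305.56 = $10547.22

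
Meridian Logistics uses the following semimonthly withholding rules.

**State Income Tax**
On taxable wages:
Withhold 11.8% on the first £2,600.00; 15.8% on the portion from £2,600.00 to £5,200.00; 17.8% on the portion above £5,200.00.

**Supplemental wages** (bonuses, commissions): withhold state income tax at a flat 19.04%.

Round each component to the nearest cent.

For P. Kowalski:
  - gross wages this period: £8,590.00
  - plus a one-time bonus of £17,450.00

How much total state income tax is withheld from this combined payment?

£4,643.50

State Income Tax: taxable = £8,590.00
  £717.60 + 17.8% × (£8,590.00 − £5,200.00) = £717.60 + 17.8% × £3,390.00 = £1,321.02
Supplemental (19.04% flat on bonus): 19.04% × £17,450.00 = £3,322.48
Total state income tax: £1,321.02 + £3,322.48 = £4,643.50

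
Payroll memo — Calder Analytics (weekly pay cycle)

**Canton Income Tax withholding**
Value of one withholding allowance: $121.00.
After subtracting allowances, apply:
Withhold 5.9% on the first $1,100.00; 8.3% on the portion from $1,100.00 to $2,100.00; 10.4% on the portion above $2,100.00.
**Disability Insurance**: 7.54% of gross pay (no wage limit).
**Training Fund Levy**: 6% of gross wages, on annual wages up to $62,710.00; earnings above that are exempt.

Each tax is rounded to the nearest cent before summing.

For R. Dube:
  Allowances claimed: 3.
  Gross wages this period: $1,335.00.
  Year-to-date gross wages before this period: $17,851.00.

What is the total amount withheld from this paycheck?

Canton Income Tax: taxable = $1,335.00 − 3×$121.00 = $972.00
  5.9% × $972.00 = $57.35
Disability Insurance: 7.54% × $1,335.00 = $100.66
Training Fund Levy: 6% × $1,335.00 = $80.10
Total: $57.35 + $100.66 + $80.10 = $238.11

$238.11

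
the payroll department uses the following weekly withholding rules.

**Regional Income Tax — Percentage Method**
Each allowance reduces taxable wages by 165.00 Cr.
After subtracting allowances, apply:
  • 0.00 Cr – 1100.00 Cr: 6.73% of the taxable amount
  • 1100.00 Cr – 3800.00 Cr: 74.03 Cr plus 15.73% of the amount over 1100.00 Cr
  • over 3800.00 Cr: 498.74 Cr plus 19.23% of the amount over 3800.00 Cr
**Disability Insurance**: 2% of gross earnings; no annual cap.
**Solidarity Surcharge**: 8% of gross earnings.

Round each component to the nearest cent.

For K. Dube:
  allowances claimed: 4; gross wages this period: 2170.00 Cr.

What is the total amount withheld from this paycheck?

355.52 Cr

Regional Income Tax: taxable = 2170.00 Cr − 4×165.00 Cr = 1510.00 Cr
  74.03 Cr + 15.73% × (1510.00 Cr − 1100.00 Cr) = 74.03 Cr + 15.73% × 410.00 Cr = 138.52 Cr
Disability Insurance: 2% × 2170.00 Cr = 43.40 Cr
Solidarity Surcharge: 8% × 2170.00 Cr = 173.60 Cr
Total: 138.52 Cr + 43.40 Cr + 173.60 Cr = 355.52 Cr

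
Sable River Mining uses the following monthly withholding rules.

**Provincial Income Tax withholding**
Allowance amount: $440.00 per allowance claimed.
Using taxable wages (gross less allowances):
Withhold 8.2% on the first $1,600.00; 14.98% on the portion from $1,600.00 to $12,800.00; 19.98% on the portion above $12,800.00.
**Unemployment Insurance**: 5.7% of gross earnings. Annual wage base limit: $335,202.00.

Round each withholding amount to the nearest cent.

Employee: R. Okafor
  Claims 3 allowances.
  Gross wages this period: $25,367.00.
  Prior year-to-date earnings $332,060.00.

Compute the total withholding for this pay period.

Provincial Income Tax: taxable = $25,367.00 − 3×$440.00 = $24,047.00
  $1,808.96 + 19.98% × ($24,047.00 − $12,800.00) = $1,808.96 + 19.98% × $11,247.00 = $4,056.11
Unemployment Insurance: cap $335,202.00 − YTD $332,060.00 = $3,142.00 subject; 5.7% × $3,142.00 = $179.09
Total: $4,056.11 + $179.09 = $4,235.20

$4,235.20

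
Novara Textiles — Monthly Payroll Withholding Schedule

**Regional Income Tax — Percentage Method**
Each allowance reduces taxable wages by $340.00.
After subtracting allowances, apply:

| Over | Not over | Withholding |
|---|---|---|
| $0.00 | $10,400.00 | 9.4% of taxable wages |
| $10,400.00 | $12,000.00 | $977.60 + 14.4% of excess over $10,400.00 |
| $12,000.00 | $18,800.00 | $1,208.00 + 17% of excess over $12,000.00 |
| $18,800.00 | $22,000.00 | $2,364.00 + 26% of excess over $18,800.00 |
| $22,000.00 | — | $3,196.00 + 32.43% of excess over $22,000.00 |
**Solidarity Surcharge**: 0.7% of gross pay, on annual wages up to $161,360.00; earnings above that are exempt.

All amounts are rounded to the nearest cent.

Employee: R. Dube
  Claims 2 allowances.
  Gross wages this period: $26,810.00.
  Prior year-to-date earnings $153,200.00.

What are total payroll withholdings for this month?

Regional Income Tax: taxable = $26,810.00 − 2×$340.00 = $26,130.00
  $3,196.00 + 32.43% × ($26,130.00 − $22,000.00) = $3,196.00 + 32.43% × $4,130.00 = $4,535.36
Solidarity Surcharge: cap $161,360.00 − YTD $153,200.00 = $8,160.00 subject; 0.7% × $8,160.00 = $57.12
Total: $4,535.36 + $57.12 = $4,592.48

$4,592.48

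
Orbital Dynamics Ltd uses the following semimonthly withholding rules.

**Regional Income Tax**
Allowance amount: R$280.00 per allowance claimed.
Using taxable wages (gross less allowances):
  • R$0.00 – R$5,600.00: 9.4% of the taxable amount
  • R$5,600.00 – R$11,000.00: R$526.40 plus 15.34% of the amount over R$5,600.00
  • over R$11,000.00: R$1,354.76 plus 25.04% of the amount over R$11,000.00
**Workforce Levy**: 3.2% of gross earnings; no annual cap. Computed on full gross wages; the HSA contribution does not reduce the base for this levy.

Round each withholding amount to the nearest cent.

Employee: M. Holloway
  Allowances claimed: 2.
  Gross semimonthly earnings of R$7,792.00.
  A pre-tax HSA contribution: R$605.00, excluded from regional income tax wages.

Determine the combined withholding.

R$933.28

Regional Income Tax: taxable = R$7,792.00 − R$605.00 − 2×R$280.00 = R$6,627.00
  R$526.40 + 15.34% × (R$6,627.00 − R$5,600.00) = R$526.40 + 15.34% × R$1,027.00 = R$683.94
Workforce Levy: 3.2% × R$7,792.00 = R$249.34
Total: R$683.94 + R$249.34 = R$933.28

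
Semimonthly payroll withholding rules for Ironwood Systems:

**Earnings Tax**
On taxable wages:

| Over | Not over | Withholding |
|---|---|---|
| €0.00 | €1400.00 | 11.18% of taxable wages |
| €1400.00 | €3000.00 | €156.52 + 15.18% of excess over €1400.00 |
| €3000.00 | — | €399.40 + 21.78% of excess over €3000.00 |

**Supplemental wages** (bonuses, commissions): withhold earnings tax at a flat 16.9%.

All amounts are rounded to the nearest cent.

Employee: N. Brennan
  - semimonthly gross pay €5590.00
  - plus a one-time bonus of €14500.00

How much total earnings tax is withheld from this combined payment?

€3414.00

Earnings Tax: taxable = €5590.00
  €399.40 + 21.78% × (€5590.00 − €3000.00) = €399.40 + 21.78% × €2590.00 = €963.50
Supplemental (16.9% flat on bonus): 16.9% × €14500.00 = €2450.50
Total earnings tax: €963.50 + €2450.50 = €3414.00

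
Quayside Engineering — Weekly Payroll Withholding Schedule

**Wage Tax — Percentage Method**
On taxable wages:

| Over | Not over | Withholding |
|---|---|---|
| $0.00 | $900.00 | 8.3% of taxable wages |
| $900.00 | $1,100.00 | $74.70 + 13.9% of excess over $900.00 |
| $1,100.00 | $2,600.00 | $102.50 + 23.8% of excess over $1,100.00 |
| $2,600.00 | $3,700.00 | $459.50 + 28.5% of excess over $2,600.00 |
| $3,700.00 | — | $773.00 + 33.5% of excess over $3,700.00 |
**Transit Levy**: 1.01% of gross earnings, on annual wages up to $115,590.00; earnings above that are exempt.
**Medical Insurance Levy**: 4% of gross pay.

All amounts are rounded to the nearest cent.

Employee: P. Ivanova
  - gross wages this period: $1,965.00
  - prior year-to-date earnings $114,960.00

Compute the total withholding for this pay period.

Wage Tax: taxable = $1,965.00
  $102.50 + 23.8% × ($1,965.00 − $1,100.00) = $102.50 + 23.8% × $865.00 = $308.37
Transit Levy: cap $115,590.00 − YTD $114,960.00 = $630.00 subject; 1.01% × $630.00 = $6.36
Medical Insurance Levy: 4% × $1,965.00 = $78.60
Total: $308.37 + $6.36 + $78.60 = $393.33

$393.33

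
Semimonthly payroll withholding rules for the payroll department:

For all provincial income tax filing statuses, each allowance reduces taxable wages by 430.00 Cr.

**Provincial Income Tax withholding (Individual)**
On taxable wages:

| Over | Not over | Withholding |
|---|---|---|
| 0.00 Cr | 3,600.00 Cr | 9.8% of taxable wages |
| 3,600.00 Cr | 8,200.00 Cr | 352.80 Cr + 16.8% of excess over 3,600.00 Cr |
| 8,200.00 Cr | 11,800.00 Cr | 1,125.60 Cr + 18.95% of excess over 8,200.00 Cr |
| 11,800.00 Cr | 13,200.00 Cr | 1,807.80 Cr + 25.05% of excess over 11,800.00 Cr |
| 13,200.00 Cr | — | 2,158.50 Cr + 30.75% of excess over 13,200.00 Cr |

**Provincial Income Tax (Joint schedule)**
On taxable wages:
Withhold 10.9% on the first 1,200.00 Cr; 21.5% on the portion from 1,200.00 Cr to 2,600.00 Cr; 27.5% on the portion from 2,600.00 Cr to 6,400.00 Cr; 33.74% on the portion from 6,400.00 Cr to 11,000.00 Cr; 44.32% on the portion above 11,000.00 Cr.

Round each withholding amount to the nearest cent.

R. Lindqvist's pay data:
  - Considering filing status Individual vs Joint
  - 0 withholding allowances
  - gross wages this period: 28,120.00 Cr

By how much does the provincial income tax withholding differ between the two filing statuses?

Provincial Income Tax (Individual): taxable = 28,120.00 Cr
  2,158.50 Cr + 30.75% × (28,120.00 Cr − 13,200.00 Cr) = 2,158.50 Cr + 30.75% × 14,920.00 Cr = 6,746.40 Cr
Provincial Income Tax (Joint): taxable = 28,120.00 Cr
  3,028.84 Cr + 44.32% × (28,120.00 Cr − 11,000.00 Cr) = 3,028.84 Cr + 44.32% × 17,120.00 Cr = 10,616.42 Cr
Difference: |6,746.40 Cr − 10,616.42 Cr| = 3,870.02 Cr (higher under Joint)

3,870.02 Cr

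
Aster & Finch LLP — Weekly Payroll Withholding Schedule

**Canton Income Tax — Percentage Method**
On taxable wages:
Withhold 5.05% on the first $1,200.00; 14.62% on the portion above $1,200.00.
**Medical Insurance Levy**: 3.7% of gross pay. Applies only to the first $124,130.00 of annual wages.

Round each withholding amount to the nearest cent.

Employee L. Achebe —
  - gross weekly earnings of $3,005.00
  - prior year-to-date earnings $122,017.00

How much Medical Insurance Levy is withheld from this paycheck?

$78.18

Medical Insurance Levy: cap $124,130.00 − YTD $122,017.00 = $2,113.00 subject; 3.7% × $2,113.00 = $78.18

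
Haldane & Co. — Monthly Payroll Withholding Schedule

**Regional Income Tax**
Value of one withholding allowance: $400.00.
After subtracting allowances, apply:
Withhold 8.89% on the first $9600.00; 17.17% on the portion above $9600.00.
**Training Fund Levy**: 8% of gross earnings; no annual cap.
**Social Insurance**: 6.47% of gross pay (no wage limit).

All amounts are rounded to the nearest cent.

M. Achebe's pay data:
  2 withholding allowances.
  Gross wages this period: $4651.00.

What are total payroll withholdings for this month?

$1015.35

Regional Income Tax: taxable = $4651.00 − 2×$400.00 = $3851.00
  8.89% × $3851.00 = $342.35
Training Fund Levy: 8% × $4651.00 = $372.08
Social Insurance: 6.47% × $4651.00 = $300.92
Total: $342.35 + $372.08 + $300.92 = $1015.35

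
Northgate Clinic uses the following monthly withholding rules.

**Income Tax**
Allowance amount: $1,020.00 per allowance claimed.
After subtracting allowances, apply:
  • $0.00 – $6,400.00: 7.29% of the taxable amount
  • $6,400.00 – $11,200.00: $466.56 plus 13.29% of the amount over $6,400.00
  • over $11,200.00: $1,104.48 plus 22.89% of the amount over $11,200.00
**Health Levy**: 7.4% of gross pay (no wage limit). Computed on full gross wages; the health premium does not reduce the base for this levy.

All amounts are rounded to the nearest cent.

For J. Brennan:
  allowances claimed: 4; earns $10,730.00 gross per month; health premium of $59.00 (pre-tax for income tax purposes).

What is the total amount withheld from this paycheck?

Income Tax: taxable = $10,730.00 − $59.00 − 4×$1,020.00 = $6,591.00
  $466.56 + 13.29% × ($6,591.00 − $6,400.00) = $466.56 + 13.29% × $191.00 = $491.94
Health Levy: 7.4% × $10,730.00 = $794.02
Total: $491.94 + $794.02 = $1,285.96

$1,285.96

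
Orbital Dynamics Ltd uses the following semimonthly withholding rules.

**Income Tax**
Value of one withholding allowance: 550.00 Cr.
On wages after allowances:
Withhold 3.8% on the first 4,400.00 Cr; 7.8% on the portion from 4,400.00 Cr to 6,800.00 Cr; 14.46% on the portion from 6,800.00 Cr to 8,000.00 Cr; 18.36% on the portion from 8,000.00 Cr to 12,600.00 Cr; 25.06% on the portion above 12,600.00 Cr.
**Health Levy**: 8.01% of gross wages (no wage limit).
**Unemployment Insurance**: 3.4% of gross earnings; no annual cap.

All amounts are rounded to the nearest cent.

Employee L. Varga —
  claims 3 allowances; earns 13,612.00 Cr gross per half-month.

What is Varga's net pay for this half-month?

Income Tax: taxable = 13,612.00 Cr − 3×550.00 Cr = 11,962.00 Cr
  527.92 Cr + 18.36% × (11,962.00 Cr − 8,000.00 Cr) = 527.92 Cr + 18.36% × 3,962.00 Cr = 1,255.34 Cr
Health Levy: 8.01% × 13,612.00 Cr = 1,090.32 Cr
Unemployment Insurance: 3.4% × 13,612.00 Cr = 462.81 Cr
Total withheld: 1,255.34 Cr + 1,090.32 Cr + 462.81 Cr = 2,808.47 Cr
Net pay: 13,612.00 Cr − 2,808.47 Cr = 10,803.53 Cr

10,803.53 Cr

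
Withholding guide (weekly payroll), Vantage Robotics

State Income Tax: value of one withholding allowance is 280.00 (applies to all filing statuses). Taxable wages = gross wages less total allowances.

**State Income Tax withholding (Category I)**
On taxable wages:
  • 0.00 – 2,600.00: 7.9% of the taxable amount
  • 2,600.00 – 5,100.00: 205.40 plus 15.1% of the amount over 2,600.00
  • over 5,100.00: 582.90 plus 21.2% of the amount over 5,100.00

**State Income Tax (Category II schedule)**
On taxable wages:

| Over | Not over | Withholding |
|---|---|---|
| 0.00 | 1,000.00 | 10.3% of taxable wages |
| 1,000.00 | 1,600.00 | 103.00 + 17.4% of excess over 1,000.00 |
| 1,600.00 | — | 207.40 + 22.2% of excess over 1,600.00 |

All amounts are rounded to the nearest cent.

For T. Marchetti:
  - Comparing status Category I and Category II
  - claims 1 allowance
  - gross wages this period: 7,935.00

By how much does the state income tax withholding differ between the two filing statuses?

State Income Tax (Category I): taxable = 7,935.00 − 1×280.00 = 7,655.00
  582.90 + 21.2% × (7,655.00 − 5,100.00) = 582.90 + 21.2% × 2,555.00 = 1,124.56
State Income Tax (Category II): taxable = 7,935.00 − 1×280.00 = 7,655.00
  207.40 + 22.2% × (7,655.00 − 1,600.00) = 207.40 + 22.2% × 6,055.00 = 1,551.61
Difference: |1,124.56 − 1,551.61| = 427.05 (higher under Category II)

427.05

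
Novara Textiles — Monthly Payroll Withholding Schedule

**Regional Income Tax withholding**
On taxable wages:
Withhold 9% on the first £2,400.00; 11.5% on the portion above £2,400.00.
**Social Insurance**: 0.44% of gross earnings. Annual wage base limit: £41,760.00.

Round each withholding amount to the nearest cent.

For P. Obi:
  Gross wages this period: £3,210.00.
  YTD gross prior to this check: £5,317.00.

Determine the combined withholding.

£323.27

Regional Income Tax: taxable = £3,210.00
  £216.00 + 11.5% × (£3,210.00 − £2,400.00) = £216.00 + 11.5% × £810.00 = £309.15
Social Insurance: 0.44% × £3,210.00 = £14.12
Total: £309.15 + £14.12 = £323.27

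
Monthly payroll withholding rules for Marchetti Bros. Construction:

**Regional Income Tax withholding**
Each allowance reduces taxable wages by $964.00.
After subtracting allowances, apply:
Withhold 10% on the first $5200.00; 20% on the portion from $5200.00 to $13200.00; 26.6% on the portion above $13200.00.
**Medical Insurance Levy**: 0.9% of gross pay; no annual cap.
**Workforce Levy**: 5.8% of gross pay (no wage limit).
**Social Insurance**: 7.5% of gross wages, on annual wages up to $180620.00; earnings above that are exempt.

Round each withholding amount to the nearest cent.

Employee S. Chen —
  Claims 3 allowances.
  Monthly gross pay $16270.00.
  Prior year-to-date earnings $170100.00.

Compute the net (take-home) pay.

Regional Income Tax: taxable = $16270.00 − 3×$964.00 = $13378.00
  $2120.00 + 26.6% × ($13378.00 − $13200.00) = $2120.00 + 26.6% × $178.00 = $2167.35
Medical Insurance Levy: 0.9% × $16270.00 = $146.43
Workforce Levy: 5.8% × $16270.00 = $943.66
Social Insurance: cap $180620.00 − YTD $170100.00 = $10520.00 subject; 7.5% × $10520.00 = $789.00
Total withheld: $2167.35 + $146.43 + $943.66 + $789.00 = $4046.44
Net pay: $16270.00 − $4046.44 = $12223.56

$12223.56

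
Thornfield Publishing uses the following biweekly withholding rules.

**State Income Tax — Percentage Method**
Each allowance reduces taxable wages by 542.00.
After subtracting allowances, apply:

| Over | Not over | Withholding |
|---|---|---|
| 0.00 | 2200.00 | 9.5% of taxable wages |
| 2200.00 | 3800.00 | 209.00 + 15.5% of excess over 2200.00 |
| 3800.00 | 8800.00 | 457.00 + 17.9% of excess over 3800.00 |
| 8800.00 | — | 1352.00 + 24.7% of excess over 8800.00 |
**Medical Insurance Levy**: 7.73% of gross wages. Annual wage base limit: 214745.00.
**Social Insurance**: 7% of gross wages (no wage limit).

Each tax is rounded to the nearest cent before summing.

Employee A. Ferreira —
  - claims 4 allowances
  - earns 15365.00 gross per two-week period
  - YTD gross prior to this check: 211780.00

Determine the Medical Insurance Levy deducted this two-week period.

Medical Insurance Levy: cap 214745.00 − YTD 211780.00 = 2965.00 subject; 7.73% × 2965.00 = 229.19

229.19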